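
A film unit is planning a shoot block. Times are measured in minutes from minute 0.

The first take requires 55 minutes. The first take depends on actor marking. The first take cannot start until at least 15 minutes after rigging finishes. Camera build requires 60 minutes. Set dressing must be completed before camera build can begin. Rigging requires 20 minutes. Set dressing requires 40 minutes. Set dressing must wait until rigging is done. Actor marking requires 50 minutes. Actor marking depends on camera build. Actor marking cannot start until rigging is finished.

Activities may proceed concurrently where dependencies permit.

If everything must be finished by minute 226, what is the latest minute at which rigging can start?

1

Nothing follows the first take; the deadline of minute 226 is its only limit. It must start by 226 − 55 = minute 171.
Since the first take (must start by minute 171) depends on it, actor marking must finish by minute 171. Backing off its 50-minute duration gives a latest start of minute 121.
Camera build feeds into actor marking (must start by minute 121); so camera build must finish by minute 121 and therefore start by minute 61.
Set dressing must finish before camera build (must start by minute 61). With a 40-minute duration, set dressing must start by 61 − 40 = minute 21.
Rigging must finish in time for set dressing (must start by minute 21); actor marking (must start by minute 121); the first take (must start by minute 171, minus 15-minute gap → minute 156). The tightest is minute 21, so rigging must start by 21 − 20 = minute 1.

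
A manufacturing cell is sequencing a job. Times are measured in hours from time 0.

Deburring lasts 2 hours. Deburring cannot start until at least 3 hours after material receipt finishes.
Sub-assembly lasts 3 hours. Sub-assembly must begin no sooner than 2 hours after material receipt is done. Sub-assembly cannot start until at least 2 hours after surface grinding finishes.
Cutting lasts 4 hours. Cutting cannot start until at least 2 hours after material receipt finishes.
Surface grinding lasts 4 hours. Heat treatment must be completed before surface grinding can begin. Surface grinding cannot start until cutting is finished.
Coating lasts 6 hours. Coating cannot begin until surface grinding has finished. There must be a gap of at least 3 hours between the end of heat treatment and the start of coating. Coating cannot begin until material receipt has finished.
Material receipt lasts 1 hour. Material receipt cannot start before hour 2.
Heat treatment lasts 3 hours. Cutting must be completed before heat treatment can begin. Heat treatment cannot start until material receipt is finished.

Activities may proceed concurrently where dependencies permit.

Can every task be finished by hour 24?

Yes

Material receipt waits on its own release at hour 2, so it starts at hour 2 and finishes at 2 + 1 = hour 3.
Deburring waits on material receipt (finishes hour 3, plus 3-hour gap → hour 6), so it starts at hour 6 and finishes at 6 + 2 = hour 8.
Cutting cannot begin until material receipt (finishes hour 3, plus 2-hour gap → hour 5). It runs from hour 5 to 5 + 4 = hour 9.
Heat treatment has to wait for cutting (finishes hour 9); material receipt (finishes hour 3). The latest of these is hour 9, so heat treatment runs hour 9 to 9 + 3 = hour 12.
Surface grinding cannot start until heat treatment (finishes hour 12); cutting (finishes hour 9). The controlling bound is hour 12, so surface grinding finishes at 12 + 4 = hour 16.
For sub-assembly: material receipt (finishes hour 3, plus 2-hour gap → hour 5); surface grinding (finishes hour 16, plus 2-hour gap → hour 18). Taking the maximum gives a start of hour 18, and it finishes at 18 + 3 = hour 21.
Coating has to wait for surface grinding (finishes hour 16); heat treatment (finishes hour 12, plus 3-hour gap → hour 15); material receipt (finishes hour 3). The latest of these is hour 16, so coating runs hour 16 to 16 + 6 = hour 22.
Every task is finished by hour 22, which is no later than the deadline of 24, so the schedule is feasible.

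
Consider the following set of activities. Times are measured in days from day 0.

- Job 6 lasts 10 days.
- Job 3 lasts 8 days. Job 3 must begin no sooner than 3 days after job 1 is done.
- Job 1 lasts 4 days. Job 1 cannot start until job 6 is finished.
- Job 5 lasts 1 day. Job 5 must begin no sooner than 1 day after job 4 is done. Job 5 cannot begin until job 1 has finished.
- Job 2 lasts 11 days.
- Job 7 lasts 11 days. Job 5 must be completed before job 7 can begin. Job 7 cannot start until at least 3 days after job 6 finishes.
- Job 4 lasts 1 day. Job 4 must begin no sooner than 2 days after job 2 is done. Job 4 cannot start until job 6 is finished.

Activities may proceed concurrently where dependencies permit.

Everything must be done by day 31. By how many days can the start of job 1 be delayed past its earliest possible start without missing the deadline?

5

Job 6 can start immediately at day 0; it finishes at day 10.
After job 6 (finishes day 10), job 1 can start at day 10 and finishes at day 14.

Working backward from the deadline:
To finish by day 31, job 7 (duration 11) must start no later than day 20.
Job 5 has to be done before job 7 (must start by day 20). That means finishing by day 20, i.e. starting by 20 − 1 = day 19.
Job 3 has no dependents, so it just needs to finish by day 31. Starting by 31 − 8 = day 23 achieves that.
Job 1 feeds job 3 (must start by day 23, minus 3-day gap → day 20); job 5 (must start by day 19). Taking the minimum, job 1 must finish by day 19 and start by 19 − 4 = day 15.
So job 1 can start as early as day 10 and as late as day 15, giving 15 − 10 = 5 days of slack.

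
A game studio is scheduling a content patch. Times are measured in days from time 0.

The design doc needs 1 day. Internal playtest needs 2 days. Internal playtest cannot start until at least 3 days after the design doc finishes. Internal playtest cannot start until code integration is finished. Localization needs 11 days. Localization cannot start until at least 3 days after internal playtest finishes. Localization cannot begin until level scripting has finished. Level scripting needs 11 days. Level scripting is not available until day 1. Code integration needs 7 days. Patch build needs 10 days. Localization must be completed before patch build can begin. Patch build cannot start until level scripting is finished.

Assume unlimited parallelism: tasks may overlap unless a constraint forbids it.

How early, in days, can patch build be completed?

Code integration can start immediately at day 0; it finishes at day 7.
Level scripting waits on its own release at day 1, so it starts at day 1 and finishes at 1 + 11 = day 12.
The design doc can start immediately at day 0; it finishes at day 1.
For internal playtest: the design doc (finishes day 1, plus 3-day gap → day 4); code integration (finishes day 7). Taking the maximum gives a start of day 7, and it finishes at 7 + 2 = day 9.
Localization needs all of internal playtest (finishes day 9, plus 3-day gap → day 12); level scripting (finishes day 12). That puts its earliest start at day 12; it finishes at 12 + 11 = day 23.
Patch build needs all of localization (finishes day 23); level scripting (finishes day 12). That puts its earliest start at day 23; it finishes at 23 + 10 = day 33.

33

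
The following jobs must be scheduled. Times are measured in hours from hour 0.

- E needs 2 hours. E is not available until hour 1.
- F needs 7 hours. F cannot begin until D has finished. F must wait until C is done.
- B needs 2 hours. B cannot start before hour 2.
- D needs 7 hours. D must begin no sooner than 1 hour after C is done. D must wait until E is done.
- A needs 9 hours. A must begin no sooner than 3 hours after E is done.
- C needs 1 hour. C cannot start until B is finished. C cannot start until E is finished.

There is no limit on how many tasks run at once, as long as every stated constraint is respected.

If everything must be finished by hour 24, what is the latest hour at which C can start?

8

F has no dependents, so it just needs to finish by hour 24. Starting by 24 − 7 = hour 17 achieves that.
D feeds into F (must start by hour 17); so D must finish by hour 17 and therefore start by hour 10.
For C: D (must start by hour 10, minus 1-hour gap → hour 9); F (must start by hour 17). The most restrictive is hour 9; with a 1-hour duration, C must start by hour 8.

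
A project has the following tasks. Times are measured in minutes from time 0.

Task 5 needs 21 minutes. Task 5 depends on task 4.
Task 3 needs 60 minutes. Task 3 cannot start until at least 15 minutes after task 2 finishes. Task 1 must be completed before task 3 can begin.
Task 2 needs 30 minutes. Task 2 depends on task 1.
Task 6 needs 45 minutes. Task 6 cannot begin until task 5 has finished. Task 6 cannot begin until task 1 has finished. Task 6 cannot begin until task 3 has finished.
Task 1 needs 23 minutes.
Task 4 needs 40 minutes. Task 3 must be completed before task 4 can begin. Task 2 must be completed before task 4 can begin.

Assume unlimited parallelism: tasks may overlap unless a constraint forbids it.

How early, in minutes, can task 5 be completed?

189

Task 1 can start immediately at minute 0; it finishes at minute 23.
Task 2 cannot begin until task 1 (finishes minute 23). It runs from minute 23 to 23 + 30 = minute 53.
Task 3 cannot start until task 2 (finishes minute 53, plus 15-minute gap → minute 68); task 1 (finishes minute 23). The controlling bound is minute 68, so task 3 finishes at 68 + 60 = minute 128.
For task 4: task 3 (finishes minute 128); task 2 (finishes minute 53). Taking the maximum gives a start of minute 128, and it finishes at 128 + 40 = minute 168.
Task 5 cannot begin until task 4 (finishes minute 168). It runs from minute 168 to 168 + 21 = minute 189.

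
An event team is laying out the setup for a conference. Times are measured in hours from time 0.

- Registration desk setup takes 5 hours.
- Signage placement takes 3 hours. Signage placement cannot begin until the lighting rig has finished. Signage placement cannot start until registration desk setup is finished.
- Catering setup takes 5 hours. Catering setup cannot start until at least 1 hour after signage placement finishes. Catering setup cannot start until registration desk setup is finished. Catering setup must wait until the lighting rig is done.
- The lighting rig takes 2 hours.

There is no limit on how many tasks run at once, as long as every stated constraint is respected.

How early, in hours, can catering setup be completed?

Registration desk setup can start immediately at hour 0; it finishes at hour 5.
The lighting rig has no prerequisites, so it starts at hour 0 and finishes at hour 2.
Signage placement cannot start until the lighting rig (finishes hour 2); registration desk setup (finishes hour 5). The controlling bound is hour 5, so signage placement finishes at 5 + 3 = hour 8.
Catering setup has to wait for signage placement (finishes hour 8, plus 1-hour gap → hour 9); registration desk setup (finishes hour 5); the lighting rig (finishes hour 2). The latest of these is hour 9, so catering setup runs hour 9 to 9 + 5 = hour 14.

14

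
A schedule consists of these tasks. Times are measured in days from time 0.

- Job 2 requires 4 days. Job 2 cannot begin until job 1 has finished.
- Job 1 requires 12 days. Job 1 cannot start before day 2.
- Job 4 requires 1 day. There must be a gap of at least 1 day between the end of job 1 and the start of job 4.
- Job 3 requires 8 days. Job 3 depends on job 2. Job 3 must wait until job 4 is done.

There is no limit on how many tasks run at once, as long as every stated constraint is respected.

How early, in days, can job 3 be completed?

26

Job 1 cannot begin until its own release at day 2. It runs from day 2 to 2 + 12 = day 14.
Job 4 cannot begin until job 1 (finishes day 14, plus 1-day gap → day 15). It runs from day 15 to 15 + 1 = day 16.
Job 2 waits on job 1 (finishes day 14), so it starts at day 14 and finishes at 14 + 4 = day 18.
Job 3 has to wait for job 2 (finishes day 18); job 4 (finishes day 16). The latest of these is day 18, so job 3 runs day 18 to 18 + 8 = day 26.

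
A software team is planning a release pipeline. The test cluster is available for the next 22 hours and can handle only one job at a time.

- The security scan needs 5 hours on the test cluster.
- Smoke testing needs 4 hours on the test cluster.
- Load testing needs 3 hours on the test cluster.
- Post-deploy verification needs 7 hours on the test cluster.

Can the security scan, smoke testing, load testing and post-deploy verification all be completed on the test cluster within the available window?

Running back to back, the jobs need 5 + 4 + 3 + 7 = 19 hours on the test cluster.
Since 19 ≤ 22, they fit within the window.

Yes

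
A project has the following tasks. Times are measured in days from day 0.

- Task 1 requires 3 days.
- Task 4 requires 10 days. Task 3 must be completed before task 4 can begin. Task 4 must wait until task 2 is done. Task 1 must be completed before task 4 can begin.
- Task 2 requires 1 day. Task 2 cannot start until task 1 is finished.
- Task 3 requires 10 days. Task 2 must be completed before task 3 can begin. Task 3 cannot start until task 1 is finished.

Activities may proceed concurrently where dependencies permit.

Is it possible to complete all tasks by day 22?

Task 1 has no prerequisites, so it starts at day 0 and finishes at day 3.
Task 2 waits on task 1 (finishes day 3), so it starts at day 3 and finishes at 3 + 1 = day 4.
For task 3: task 2 (finishes day 4); task 1 (finishes day 3). Taking the maximum gives a start of day 4, and it finishes at 4 + 10 = day 14.
Task 4 cannot start until task 3 (finishes day 14); task 2 (finishes day 4); task 1 (finishes day 3). The controlling bound is day 14, so task 4 finishes at 14 + 10 = day 24.
The earliest everything can be done is day 24, which is after the deadline of 22, so it is not possible.

No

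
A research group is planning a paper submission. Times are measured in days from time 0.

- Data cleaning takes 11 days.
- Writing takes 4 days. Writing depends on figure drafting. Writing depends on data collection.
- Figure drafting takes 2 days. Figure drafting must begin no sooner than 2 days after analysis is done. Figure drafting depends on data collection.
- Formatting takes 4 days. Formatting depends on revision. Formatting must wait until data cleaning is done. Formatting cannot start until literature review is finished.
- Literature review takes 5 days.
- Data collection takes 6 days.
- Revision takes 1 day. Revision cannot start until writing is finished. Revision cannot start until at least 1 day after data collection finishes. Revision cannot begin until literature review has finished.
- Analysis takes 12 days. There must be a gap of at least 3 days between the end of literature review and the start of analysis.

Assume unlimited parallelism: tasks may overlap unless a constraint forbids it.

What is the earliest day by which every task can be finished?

33

Data cleaning can start immediately at day 0; it finishes at day 11.
Nothing blocks data collection, so it runs from day 0 to day 6.
Literature review can start immediately at day 0; it finishes at day 5.
Analysis cannot begin until literature review (finishes day 5, plus 3-day gap → day 8). It runs from day 8 to 8 + 12 = day 20.
Figure drafting cannot start until analysis (finishes day 20, plus 2-day gap → day 22); data collection (finishes day 6). The controlling bound is day 22, so figure drafting finishes at 22 + 2 = day 24.
Writing needs all of figure drafting (finishes day 24); data collection (finishes day 6). That puts its earliest start at day 24; it finishes at 24 + 4 = day 28.
Revision cannot start until writing (finishes day 28); data collection (finishes day 6, plus 1-day gap → day 7); literature review (finishes day 5). The controlling bound is day 28, so revision finishes at 28 + 1 = day 29.
Formatting needs all of revision (finishes day 29); data cleaning (finishes day 11); literature review (finishes day 5). That puts its earliest start at day 29; it finishes at 29 + 4 = day 33.
All tasks are finished once the last one completes. Finish times: Literature review at 5, Data collection at 6, Data cleaning at 11, Analysis at 20, Figure drafting at 24, Writing at 28, Revision at 29, Formatting at 33. The latest is day 33.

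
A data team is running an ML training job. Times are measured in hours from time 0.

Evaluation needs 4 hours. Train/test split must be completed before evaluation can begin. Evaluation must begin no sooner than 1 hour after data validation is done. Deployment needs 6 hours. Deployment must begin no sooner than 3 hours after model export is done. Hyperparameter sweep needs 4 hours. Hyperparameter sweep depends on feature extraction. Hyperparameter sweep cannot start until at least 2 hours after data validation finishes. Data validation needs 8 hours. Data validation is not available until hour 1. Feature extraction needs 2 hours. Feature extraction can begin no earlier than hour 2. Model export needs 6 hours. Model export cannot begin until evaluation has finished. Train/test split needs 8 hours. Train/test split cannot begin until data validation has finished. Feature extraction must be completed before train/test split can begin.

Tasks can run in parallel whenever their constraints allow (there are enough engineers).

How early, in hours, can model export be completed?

After its own release at hour 2, feature extraction can start at hour 2 and finishes at hour 4.
Data validation waits on its own release at hour 1, so it starts at hour 1 and finishes at 1 + 8 = hour 9.
For train/test split: data validation (finishes hour 9); feature extraction (finishes hour 4). Taking the maximum gives a start of hour 9, and it finishes at 9 + 8 = hour 17.
For evaluation: train/test split (finishes hour 17); data validation (finishes hour 9, plus 1-hour gap → hour 10). Taking the maximum gives a start of hour 17, and it finishes at 17 + 4 = hour 21.
After evaluation (finishes hour 21), model export can start at hour 21 and finishes at hour 27.

27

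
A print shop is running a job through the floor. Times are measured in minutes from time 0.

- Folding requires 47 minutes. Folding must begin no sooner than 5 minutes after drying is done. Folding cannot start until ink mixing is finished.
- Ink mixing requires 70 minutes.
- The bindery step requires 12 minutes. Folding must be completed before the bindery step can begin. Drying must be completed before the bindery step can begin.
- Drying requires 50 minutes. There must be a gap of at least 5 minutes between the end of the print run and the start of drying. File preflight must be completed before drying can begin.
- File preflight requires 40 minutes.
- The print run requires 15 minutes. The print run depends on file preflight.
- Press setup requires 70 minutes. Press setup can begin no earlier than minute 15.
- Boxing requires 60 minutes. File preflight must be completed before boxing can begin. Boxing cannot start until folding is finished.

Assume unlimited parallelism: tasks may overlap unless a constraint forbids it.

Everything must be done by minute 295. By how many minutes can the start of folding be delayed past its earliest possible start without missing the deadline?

Nothing blocks ink mixing, so it runs from minute 0 to minute 70.
File preflight has no prerequisites, so it starts at minute 0 and finishes at minute 40.
After file preflight (finishes minute 40), the print run can start at minute 40 and finishes at minute 55.
Drying needs all of the print run (finishes minute 55, plus 5-minute gap → minute 60); file preflight (finishes minute 40). That puts its earliest start at minute 60; it finishes at 60 + 50 = minute 110.
Folding has to wait for drying (finishes minute 110, plus 5-minute gap → minute 115); ink mixing (finishes minute 70). The latest of these is minute 115, so folding runs minute 115 to 115 + 47 = minute 162.

Working backward from the deadline:
The bindery step has no dependents, so it just needs to finish by minute 295. Starting by 295 − 12 = minute 283 achieves that.
To finish by minute 295, boxing (duration 60) must start no later than minute 235.
For folding: the bindery step (must start by minute 283); boxing (must start by minute 235). The most restrictive is minute 235; with a 47-minute duration, folding must start by minute 188.
So folding can start as early as minute 115 and as late as minute 188, giving 188 − 115 = 73 minutes of slack.

73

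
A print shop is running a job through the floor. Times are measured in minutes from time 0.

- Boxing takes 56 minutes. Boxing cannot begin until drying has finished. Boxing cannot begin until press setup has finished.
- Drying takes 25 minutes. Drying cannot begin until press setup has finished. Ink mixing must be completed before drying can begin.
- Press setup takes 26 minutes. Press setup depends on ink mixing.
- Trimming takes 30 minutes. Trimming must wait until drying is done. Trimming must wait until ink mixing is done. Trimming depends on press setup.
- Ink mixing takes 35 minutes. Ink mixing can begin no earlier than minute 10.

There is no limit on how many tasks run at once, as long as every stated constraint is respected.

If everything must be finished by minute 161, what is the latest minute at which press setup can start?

54

To finish by minute 161, trimming (duration 30) must start no later than minute 131.
To finish by minute 161, boxing (duration 56) must start no later than minute 105.
Drying has several dependents: trimming (must start by minute 131); boxing (must start by minute 105). The earliest of those limits is minute 105, so drying must start by 105 − 25 = minute 80.
Press setup feeds drying (must start by minute 80); trimming (must start by minute 131); boxing (must start by minute 105). Taking the minimum, press setup must finish by minute 80 and start by 80 − 26 = minute 54.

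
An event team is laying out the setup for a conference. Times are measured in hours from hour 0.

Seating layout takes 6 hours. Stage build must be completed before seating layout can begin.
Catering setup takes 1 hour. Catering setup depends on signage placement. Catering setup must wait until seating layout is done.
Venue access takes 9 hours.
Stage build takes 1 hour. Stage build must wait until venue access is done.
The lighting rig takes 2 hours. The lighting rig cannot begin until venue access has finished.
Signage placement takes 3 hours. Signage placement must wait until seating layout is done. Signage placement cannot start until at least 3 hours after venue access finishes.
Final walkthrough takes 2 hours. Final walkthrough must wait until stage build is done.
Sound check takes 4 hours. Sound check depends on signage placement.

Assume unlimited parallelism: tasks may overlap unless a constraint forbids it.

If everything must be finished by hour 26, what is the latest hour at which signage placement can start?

19

Catering setup must finish by hour 26; it takes 1 hour, so it must start by 26 − 1 = hour 25.
Sound check must finish by hour 26; it takes 4 hours, so it must start by 26 − 4 = hour 22.
Signage placement has several dependents: catering setup (must start by hour 25); sound check (must start by hour 22). The earliest of those limits is hour 22, so signage placement must start by 22 − 3 = hour 19.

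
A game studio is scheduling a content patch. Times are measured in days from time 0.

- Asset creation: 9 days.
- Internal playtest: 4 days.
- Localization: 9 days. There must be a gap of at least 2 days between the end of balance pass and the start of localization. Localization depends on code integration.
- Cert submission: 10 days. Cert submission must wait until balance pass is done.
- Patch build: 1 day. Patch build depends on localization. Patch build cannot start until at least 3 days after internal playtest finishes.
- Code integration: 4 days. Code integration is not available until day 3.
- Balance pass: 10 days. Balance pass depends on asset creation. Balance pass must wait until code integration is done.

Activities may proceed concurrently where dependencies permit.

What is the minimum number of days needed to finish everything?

31

Internal playtest can start immediately at day 0; it finishes at day 4.
Code integration cannot begin until its own release at day 3. It runs from day 3 to 3 + 4 = day 7.
Asset creation can start immediately at day 0; it finishes at day 9.
Balance pass has to wait for asset creation (finishes day 9); code integration (finishes day 7). The latest of these is day 9, so balance pass runs day 9 to 9 + 10 = day 19.
Cert submission waits on balance pass (finishes day 19), so it starts at day 19 and finishes at 19 + 10 = day 29.
Localization cannot start until balance pass (finishes day 19, plus 2-day gap → day 21); code integration (finishes day 7). The controlling bound is day 21, so localization finishes at 21 + 9 = day 30.
Patch build cannot start until localization (finishes day 30); internal playtest (finishes day 4, plus 3-day gap → day 7). The controlling bound is day 30, so patch build finishes at 30 + 1 = day 31.
All tasks are finished once the last one completes. Finish times: Asset creation at 9, Code integration at 7, Internal playtest at 4, Balance pass at 19, Localization at 30, Cert submission at 29, Patch build at 31. The latest is day 31.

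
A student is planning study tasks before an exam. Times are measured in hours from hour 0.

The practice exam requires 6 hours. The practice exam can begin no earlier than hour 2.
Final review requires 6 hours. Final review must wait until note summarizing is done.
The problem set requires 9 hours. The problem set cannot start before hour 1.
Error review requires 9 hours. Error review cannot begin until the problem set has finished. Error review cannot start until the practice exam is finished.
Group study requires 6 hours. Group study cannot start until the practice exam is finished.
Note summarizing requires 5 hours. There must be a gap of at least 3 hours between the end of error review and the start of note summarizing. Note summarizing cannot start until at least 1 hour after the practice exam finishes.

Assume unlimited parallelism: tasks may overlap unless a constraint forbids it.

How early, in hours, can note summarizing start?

22

After its own release at hour 2, the practice exam can start at hour 2 and finishes at hour 8.
The problem set waits on its own release at hour 1, so it starts at hour 1 and finishes at 1 + 9 = hour 10.
Error review needs all of the problem set (finishes hour 10); the practice exam (finishes hour 8). That puts its earliest start at hour 10; it finishes at 10 + 9 = hour 19.
Note summarizing waits on error review (finishes hour 19, plus 3-hour gap → hour 22); the practice exam (finishes hour 8, plus 1-hour gap → hour 9). The latest of these is hour 22, which is the earliest note summarizing can start.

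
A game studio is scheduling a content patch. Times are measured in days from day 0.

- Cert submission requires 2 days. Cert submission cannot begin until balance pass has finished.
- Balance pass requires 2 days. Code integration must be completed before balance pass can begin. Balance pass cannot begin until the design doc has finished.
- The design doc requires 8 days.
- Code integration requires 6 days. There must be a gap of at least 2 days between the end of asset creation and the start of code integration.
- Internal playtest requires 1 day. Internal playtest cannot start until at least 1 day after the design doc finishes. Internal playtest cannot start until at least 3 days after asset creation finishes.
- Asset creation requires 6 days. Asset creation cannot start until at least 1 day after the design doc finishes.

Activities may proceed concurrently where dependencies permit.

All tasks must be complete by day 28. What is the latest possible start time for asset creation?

10

Cert submission must finish by day 28; it takes 2 days, so it must start by 28 − 2 = day 26.
Balance pass feeds into cert submission (must start by day 26); so balance pass must finish by day 26 and therefore start by day 24.
Since balance pass (must start by day 24) depends on it, code integration must finish by day 24. Backing off its 6-day duration gives a latest start of day 18.
Internal playtest has no dependents, so it just needs to finish by day 28. Starting by 28 − 1 = day 27 achieves that.
Asset creation has several dependents: code integration (must start by day 18, minus 2-day gap → day 16); internal playtest (must start by day 27, minus 3-day gap → day 24). The earliest of those limits is day 16, so asset creation must start by 16 − 6 = day 10.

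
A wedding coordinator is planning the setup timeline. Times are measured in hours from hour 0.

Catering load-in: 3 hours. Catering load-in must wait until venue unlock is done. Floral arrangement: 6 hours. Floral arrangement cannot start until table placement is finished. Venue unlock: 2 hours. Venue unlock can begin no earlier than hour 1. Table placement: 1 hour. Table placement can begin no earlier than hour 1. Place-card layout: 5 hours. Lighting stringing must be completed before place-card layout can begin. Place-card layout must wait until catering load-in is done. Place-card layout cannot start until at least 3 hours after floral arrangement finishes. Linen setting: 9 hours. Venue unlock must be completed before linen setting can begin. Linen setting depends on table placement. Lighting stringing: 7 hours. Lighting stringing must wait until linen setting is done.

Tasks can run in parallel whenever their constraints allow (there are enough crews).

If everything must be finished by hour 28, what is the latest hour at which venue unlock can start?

Place-card layout has no dependents, so it just needs to finish by hour 28. Starting by 28 − 5 = hour 23 achieves that.
Lighting stringing feeds into place-card layout (must start by hour 23); so lighting stringing must finish by hour 23 and therefore start by hour 16.
Linen setting has to be done before lighting stringing (must start by hour 16). That means finishing by hour 16, i.e. starting by 16 − 9 = hour 7.
Catering load-in must finish before place-card layout (must start by hour 23). With a 3-hour duration, catering load-in must start by 23 − 3 = hour 20.
Venue unlock must finish in time for linen setting (must start by hour 7); catering load-in (must start by hour 20). The tightest is hour 7, so venue unlock must start by 7 − 2 = hour 5.

5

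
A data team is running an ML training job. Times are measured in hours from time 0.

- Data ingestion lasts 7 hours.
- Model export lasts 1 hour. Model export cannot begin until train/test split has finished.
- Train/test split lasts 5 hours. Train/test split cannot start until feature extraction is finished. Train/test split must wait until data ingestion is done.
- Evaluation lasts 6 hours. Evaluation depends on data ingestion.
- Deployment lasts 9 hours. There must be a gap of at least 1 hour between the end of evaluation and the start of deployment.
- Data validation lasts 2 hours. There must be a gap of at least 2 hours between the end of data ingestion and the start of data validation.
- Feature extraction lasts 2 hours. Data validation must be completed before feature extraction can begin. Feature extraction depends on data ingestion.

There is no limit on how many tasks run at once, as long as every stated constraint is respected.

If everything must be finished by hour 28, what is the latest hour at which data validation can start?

Nothing follows model export; the deadline of hour 28 is its only limit. It must start by 28 − 1 = hour 27.
Since model export (must start by hour 27) depends on it, train/test split must finish by hour 27. Backing off its 5-hour duration gives a latest start of hour 22.
Feature extraction feeds into train/test split (must start by hour 22); so feature extraction must finish by hour 22 and therefore start by hour 20.
Since feature extraction (must start by hour 20) depends on it, data validation must finish by hour 20. Backing off its 2-hour duration gives a latest start of hour 18.

18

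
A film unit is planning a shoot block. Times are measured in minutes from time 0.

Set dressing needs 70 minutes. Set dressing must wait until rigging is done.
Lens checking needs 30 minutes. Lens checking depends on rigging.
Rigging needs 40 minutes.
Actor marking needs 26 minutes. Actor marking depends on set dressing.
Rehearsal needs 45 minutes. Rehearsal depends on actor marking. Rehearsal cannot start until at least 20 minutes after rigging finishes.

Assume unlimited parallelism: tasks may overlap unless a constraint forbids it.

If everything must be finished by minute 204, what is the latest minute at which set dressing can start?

Rehearsal must finish by minute 204; it takes 45 minutes, so it must start by 204 − 45 = minute 159.
Actor marking must finish before rehearsal (must start by minute 159). With a 26-minute duration, actor marking must start by 159 − 26 = minute 133.
Set dressing must finish before actor marking (must start by minute 133). With a 70-minute duration, set dressing must start by 133 − 70 = minute 63.

63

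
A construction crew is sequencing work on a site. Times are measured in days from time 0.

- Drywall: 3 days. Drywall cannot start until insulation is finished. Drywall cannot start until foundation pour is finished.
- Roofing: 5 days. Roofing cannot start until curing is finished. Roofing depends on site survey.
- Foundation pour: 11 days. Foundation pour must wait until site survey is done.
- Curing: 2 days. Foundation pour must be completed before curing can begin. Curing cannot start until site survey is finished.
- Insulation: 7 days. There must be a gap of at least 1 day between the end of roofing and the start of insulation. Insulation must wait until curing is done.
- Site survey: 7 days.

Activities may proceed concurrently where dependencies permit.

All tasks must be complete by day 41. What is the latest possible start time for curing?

Drywall must finish by day 41; it takes 3 days, so it must start by 41 − 3 = day 38.
Insulation has to be done before drywall (must start by day 38). That means finishing by day 38, i.e. starting by 38 − 7 = day 31.
Since insulation (must start by day 31, minus 1-day gap → day 30) depends on it, roofing must finish by day 30. Backing off its 5-day duration gives a latest start of day 25.
For curing: roofing (must start by day 25); insulation (must start by day 31). The most restrictive is day 25; with a 2-day duration, curing must start by day 23.

23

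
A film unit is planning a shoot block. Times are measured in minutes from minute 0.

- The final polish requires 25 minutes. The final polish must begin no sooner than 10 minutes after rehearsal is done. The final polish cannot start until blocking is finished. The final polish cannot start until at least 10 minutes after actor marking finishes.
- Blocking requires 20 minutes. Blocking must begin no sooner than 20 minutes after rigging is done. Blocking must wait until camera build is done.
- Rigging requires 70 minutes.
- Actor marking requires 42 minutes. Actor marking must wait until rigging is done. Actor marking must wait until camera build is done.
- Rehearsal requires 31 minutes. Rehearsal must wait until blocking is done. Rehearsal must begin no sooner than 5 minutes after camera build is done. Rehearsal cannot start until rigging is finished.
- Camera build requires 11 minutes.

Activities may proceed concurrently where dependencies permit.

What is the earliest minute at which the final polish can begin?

151

Camera build has no prerequisites, so it starts at minute 0 and finishes at minute 11.
Rigging has no prerequisites, so it starts at minute 0 and finishes at minute 70.
For actor marking: rigging (finishes minute 70); camera build (finishes minute 11). Taking the maximum gives a start of minute 70, and it finishes at 70 + 42 = minute 112.
Blocking needs all of rigging (finishes minute 70, plus 20-minute gap → minute 90); camera build (finishes minute 11). That puts its earliest start at minute 90; it finishes at 90 + 20 = minute 110.
Rehearsal cannot start until blocking (finishes minute 110); camera build (finishes minute 11, plus 5-minute gap → minute 16); rigging (finishes minute 70). The controlling bound is minute 110, so rehearsal finishes at 110 + 31 = minute 141.
The final polish waits on rehearsal (finishes minute 141, plus 10-minute gap → minute 151); blocking (finishes minute 110); actor marking (finishes minute 112, plus 10-minute gap → minute 122). The latest of these is minute 151, which is the earliest the final polish can start.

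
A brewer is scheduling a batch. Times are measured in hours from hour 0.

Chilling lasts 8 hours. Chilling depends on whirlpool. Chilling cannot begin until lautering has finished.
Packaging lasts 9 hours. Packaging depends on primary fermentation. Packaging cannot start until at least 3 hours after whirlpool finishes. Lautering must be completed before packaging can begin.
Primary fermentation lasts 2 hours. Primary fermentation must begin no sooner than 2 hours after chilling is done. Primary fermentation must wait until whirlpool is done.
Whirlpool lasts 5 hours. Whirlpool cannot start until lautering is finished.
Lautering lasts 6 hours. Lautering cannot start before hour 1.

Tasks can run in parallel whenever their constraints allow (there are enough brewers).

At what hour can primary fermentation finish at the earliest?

Lautering waits on its own release at hour 1, so it starts at hour 1 and finishes at 1 + 6 = hour 7.
Whirlpool waits on lautering (finishes hour 7), so it starts at hour 7 and finishes at 7 + 5 = hour 12.
Chilling has to wait for whirlpool (finishes hour 12); lautering (finishes hour 7). The latest of these is hour 12, so chilling runs hour 12 to 12 + 8 = hour 20.
For primary fermentation: chilling (finishes hour 20, plus 2-hour gap → hour 22); whirlpool (finishes hour 12). Taking the maximum gives a start of hour 22, and it finishes at 22 + 2 = hour 24.

24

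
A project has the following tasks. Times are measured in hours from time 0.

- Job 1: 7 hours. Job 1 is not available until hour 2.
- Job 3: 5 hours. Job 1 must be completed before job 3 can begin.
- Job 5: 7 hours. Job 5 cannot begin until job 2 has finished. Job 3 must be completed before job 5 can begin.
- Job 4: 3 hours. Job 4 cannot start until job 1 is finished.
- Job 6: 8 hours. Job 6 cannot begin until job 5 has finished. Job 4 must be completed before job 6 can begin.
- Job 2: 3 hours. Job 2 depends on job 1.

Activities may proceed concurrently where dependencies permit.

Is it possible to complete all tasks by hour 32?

Job 1 waits on its own release at hour 2, so it starts at hour 2 and finishes at 2 + 7 = hour 9.
After job 1 (finishes hour 9), job 4 can start at hour 9 and finishes at hour 12.
After job 1 (finishes hour 9), job 3 can start at hour 9 and finishes at hour 14.
Job 2 waits on job 1 (finishes hour 9), so it starts at hour 9 and finishes at 9 + 3 = hour 12.
Job 5 needs all of job 2 (finishes hour 12); job 3 (finishes hour 14). That puts its earliest start at hour 14; it finishes at 14 + 7 = hour 21.
Job 6 has to wait for job 5 (finishes hour 21); job 4 (finishes hour 12). The latest of these is hour 21, so job 6 runs hour 21 to 21 + 8 = hour 29.
Every task is finished by hour 29, which is no later than the deadline of 32, so the schedule is feasible.

Yes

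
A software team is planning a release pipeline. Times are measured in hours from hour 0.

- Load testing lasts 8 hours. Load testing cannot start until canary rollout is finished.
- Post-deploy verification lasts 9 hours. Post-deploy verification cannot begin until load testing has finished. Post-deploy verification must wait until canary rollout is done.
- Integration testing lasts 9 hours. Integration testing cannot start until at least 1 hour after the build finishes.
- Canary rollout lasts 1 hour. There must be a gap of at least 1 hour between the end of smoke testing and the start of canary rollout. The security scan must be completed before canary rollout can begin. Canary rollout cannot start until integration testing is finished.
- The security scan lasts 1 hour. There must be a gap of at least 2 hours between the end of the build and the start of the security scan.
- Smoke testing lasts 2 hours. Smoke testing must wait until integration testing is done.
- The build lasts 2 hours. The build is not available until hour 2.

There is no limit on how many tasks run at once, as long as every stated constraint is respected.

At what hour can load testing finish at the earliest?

26

The build cannot begin until its own release at hour 2. It runs from hour 2 to 2 + 2 = hour 4.
The security scan cannot begin until the build (finishes hour 4, plus 2-hour gap → hour 6). It runs from hour 6 to 6 + 1 = hour 7.
Integration testing cannot begin until the build (finishes hour 4, plus 1-hour gap → hour 5). It runs from hour 5 to 5 + 9 = hour 14.
Smoke testing waits on integration testing (finishes hour 14), so it starts at hour 14 and finishes at 14 + 2 = hour 16.
Canary rollout has to wait for smoke testing (finishes hour 16, plus 1-hour gap → hour 17); the security scan (finishes hour 7); integration testing (finishes hour 14). The latest of these is hour 17, so canary rollout runs hour 17 to 17 + 1 = hour 18.
Load testing waits on canary rollout (finishes hour 18), so it starts at hour 18 and finishes at 18 + 8 = hour 26.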